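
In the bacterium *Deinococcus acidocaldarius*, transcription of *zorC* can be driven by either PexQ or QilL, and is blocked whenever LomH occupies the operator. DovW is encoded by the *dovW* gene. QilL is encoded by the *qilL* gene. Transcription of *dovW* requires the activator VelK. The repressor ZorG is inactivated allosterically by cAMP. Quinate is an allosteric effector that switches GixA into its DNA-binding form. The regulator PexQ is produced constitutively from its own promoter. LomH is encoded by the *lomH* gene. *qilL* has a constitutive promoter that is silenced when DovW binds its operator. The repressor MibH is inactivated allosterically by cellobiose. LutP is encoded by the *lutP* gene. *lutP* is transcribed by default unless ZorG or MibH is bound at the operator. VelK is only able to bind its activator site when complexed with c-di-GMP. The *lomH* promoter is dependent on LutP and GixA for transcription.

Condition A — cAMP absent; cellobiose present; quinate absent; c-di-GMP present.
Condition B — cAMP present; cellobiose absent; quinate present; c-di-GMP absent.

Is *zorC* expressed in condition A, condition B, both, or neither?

both

Condition A:
PexQ is produced constitutively and is active.
cAMP is absent, so ZorG is active.
Cellobiose is present, so MibH is inactive.
With repressor ZorG bound, *lutP* is not transcribed.
So LutP is not produced.
Quinate is absent, so GixA is inactive.
Required activator LutP is absent, so *lomH* is not transcribed.
So LomH is not produced.
c-di-GMP is present, so VelK is active.
No repressor is bound and VelK is active, so *dovW* is transcribed.
So DovW is produced and active.
With repressor DovW bound, *qilL* is not transcribed.
So QilL is not produced.
Activator PexQ is present, so *zorC* is transcribed.
→ *zorC* is ON in A.
Condition B:
PexQ is produced constitutively and is active.
cAMP is present, so ZorG is inactive.
Cellobiose is absent, so MibH is active.
With repressor MibH bound, *lutP* is not transcribed.
So LutP is not produced.
Quinate is present, so GixA is active.
Required activator LutP is absent, so *lomH* is not transcribed.
So LomH is not produced.
c-di-GMP is absent, so VelK is inactive.
Required activator VelK is absent, so *dovW* is not transcribed.
So DovW is not produced.
With no repressor bound, *qilL* is transcribed.
So QilL is produced and active.
Activator PexQ is present, so *zorC* is transcribed.
→ *zorC* is ON in B.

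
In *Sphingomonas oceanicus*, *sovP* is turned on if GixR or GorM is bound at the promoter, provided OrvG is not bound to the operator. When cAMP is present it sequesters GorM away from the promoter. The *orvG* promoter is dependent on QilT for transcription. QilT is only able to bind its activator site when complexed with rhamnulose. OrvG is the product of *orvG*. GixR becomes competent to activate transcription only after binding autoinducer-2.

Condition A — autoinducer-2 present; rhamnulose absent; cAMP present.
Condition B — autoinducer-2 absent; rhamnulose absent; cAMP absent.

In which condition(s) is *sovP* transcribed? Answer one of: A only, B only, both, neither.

Condition A:
Autoinducer-2 is present, so GixR is active.
Rhamnulose is absent, so QilT is inactive.
Required activator QilT is absent, so *orvG* is not transcribed.
So OrvG is not produced.
cAMP is present, so GorM is inactive.
Activator GixR is present, so *sovP* is transcribed.
→ *sovP* is ON in A.
Condition B:
Autoinducer-2 is absent, so GixR is inactive.
Rhamnulose is absent, so QilT is inactive.
Required activator QilT is absent, so *orvG* is not transcribed.
So OrvG is not produced.
cAMP is absent, so GorM is active.
Activator GorM is present, so *sovP* is transcribed.
→ *sovP* is ON in B.

both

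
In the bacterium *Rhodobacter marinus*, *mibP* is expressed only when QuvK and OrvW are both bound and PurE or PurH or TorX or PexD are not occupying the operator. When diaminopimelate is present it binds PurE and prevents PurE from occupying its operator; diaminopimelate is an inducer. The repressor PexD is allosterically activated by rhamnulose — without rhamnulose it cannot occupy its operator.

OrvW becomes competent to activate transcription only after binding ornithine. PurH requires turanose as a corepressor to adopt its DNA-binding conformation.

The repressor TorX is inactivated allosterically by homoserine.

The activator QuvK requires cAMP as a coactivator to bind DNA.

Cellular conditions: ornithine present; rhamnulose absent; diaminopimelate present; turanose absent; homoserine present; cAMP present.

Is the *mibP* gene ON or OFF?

cAMP is present, so QuvK is active.
Diaminopimelate is present, so PurE is inactive.
Ornithine is present, so OrvW is active.
Turanose is absent, so PurH is inactive.
Homoserine is present, so TorX is inactive.
Rhamnulose is absent, so PexD is inactive.
No repressor is bound and QuvK and OrvW are active, so *mibP* is transcribed.

ON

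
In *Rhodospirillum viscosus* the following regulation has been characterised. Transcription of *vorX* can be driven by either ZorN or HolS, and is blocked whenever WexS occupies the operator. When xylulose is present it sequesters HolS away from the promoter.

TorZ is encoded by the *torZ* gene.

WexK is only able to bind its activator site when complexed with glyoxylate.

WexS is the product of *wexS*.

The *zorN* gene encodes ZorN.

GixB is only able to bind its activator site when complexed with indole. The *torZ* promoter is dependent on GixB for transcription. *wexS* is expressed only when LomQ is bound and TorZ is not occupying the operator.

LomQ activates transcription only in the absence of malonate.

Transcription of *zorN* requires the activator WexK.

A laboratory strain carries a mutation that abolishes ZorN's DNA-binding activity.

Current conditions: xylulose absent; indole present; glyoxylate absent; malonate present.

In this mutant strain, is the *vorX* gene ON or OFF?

ZorN is non-functional in this strain, so it has no effect.
Malonate is present, so LomQ is inactive.
Indole is present, so GixB is active.
No repressor is bound and GixB is active, so *torZ* is transcribed.
So TorZ is produced and active.
With repressor TorZ bound, *wexS* is not transcribed.
So WexS is not produced.
Xylulose is absent, so HolS is active.
Activator HolS is present, so *vorX* is transcribed.

ON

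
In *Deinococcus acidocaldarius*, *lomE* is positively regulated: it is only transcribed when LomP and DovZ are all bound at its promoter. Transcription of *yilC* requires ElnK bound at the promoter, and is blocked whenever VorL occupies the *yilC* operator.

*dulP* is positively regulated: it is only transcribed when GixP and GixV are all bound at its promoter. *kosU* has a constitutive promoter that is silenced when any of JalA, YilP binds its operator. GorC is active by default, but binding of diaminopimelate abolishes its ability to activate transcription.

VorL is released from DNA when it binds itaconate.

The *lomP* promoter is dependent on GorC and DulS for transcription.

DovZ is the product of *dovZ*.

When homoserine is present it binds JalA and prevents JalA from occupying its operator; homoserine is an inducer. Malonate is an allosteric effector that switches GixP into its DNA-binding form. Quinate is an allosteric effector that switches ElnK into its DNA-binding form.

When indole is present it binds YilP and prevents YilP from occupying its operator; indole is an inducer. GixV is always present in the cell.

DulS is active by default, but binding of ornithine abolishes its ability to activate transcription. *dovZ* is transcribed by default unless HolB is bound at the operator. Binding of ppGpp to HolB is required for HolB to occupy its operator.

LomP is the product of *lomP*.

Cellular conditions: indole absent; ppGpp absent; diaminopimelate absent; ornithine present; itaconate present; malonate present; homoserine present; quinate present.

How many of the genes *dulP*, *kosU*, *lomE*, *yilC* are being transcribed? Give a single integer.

Malonate is present, so GixP is active.
GixV is produced constitutively and is active.
No repressor is bound and GixP and GixV are active, so *dulP* is transcribed.
→ *dulP* is ON.
Homoserine is present, so JalA is inactive.
Indole is absent, so YilP is active.
With repressor YilP bound, *kosU* is not transcribed.
→ *kosU* is OFF.
Diaminopimelate is absent, so GorC is active.
Ornithine is present, so DulS is inactive.
Required activator DulS is absent, so *lomP* is not transcribed.
So LomP is not produced.
ppGpp is absent, so HolB is inactive.
With no repressor bound, *dovZ* is transcribed.
So DovZ is produced and active.
Required activator LomP is absent, so *lomE* is not transcribed.
→ *lomE* is OFF.
Itaconate is present, so VorL is inactive.
Quinate is present, so ElnK is active.
No repressor is bound and ElnK is active, so *yilC* is transcribed.
→ *yilC* is ON.
2 of the 4 genes are transcribed.

2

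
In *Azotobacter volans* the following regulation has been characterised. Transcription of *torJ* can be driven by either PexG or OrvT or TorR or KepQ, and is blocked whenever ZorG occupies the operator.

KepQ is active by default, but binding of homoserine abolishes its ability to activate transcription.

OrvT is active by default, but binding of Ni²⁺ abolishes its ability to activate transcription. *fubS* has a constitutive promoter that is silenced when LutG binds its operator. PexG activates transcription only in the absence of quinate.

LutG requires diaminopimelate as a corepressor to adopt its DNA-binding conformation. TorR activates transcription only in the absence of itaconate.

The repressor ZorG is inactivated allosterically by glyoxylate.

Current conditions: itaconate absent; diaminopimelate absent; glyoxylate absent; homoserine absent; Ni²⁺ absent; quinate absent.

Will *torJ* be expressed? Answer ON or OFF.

Quinate is absent, so PexG is active.
Ni²⁺ is absent, so OrvT is active.
Itaconate is absent, so TorR is active.
Homoserine is absent, so KepQ is active.
Glyoxylate is absent, so ZorG is active.
With repressor ZorG bound, *torJ* is not transcribed.

OFF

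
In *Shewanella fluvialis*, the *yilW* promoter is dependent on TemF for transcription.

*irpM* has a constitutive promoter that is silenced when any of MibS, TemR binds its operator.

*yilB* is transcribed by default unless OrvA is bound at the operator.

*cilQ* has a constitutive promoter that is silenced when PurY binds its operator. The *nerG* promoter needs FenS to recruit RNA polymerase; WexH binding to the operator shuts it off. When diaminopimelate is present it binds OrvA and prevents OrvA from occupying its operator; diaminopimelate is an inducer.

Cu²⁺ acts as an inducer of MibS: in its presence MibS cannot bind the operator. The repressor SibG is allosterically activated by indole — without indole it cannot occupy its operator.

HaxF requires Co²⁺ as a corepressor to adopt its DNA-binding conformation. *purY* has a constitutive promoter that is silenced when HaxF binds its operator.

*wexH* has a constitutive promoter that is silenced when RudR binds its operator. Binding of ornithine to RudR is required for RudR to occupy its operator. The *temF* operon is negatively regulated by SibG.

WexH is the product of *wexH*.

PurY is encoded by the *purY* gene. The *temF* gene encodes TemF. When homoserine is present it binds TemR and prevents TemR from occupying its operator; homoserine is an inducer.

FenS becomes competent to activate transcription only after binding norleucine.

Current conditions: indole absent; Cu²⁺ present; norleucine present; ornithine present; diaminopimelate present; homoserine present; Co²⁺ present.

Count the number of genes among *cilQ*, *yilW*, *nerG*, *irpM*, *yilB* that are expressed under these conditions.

Co²⁺ is present, so HaxF is active.
With repressor HaxF bound, *purY* is not transcribed.
So PurY is not produced.
With no repressor bound, *cilQ* is transcribed.
→ *cilQ* is ON.
Indole is absent, so SibG is inactive.
With no repressor bound, *temF* is transcribed.
So TemF is produced and active.
No repressor is bound and TemF is active, so *yilW* is transcribed.
→ *yilW* is ON.
Norleucine is present, so FenS is active.
Ornithine is present, so RudR is active.
With repressor RudR bound, *wexH* is not transcribed.
So WexH is not produced.
No repressor is bound and FenS is active, so *nerG* is transcribed.
→ *nerG* is ON.
Cu²⁺ is present, so MibS is inactive.
Homoserine is present, so TemR is inactive.
With no repressor bound, *irpM* is transcribed.
→ *irpM* is ON.
Diaminopimelate is present, so OrvA is inactive.
With no repressor bound, *yilB* is transcribed.
→ *yilB* is ON.
5 of the 5 genes are transcribed.

5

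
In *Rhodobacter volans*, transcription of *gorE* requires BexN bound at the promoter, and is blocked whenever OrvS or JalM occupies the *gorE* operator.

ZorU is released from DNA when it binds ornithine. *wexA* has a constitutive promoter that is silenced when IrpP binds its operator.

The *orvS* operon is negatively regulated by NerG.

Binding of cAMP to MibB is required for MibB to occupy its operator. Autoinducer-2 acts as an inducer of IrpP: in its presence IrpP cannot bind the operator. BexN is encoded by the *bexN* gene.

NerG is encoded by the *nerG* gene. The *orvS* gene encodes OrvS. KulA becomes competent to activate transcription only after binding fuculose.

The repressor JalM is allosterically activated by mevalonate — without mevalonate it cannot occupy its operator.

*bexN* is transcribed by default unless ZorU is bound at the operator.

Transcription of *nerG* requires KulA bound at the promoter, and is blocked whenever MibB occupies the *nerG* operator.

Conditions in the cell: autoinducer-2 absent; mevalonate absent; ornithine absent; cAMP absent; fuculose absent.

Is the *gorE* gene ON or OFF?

OFF

cAMP is absent, so MibB is inactive.
Fuculose is absent, so KulA is inactive.
Required activator KulA is absent, so *nerG* is not transcribed.
So NerG is not produced.
With no repressor bound, *orvS* is transcribed.
So OrvS is produced and active.
Ornithine is absent, so ZorU is active.
With repressor ZorU bound, *bexN* is not transcribed.
So BexN is not produced.
Mevalonate is absent, so JalM is inactive.
With repressor OrvS bound, *gorE* is not transcribed.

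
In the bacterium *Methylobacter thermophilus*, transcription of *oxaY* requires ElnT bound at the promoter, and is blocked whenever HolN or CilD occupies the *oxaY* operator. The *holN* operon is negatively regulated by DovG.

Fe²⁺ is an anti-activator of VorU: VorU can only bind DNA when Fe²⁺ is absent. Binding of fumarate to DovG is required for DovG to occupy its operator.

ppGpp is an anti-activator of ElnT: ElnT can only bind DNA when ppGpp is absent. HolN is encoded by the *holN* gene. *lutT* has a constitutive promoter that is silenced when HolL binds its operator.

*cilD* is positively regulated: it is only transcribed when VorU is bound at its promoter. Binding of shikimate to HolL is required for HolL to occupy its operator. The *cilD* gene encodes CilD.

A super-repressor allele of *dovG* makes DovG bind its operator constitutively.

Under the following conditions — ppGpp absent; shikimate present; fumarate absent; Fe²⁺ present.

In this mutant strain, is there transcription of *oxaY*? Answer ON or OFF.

ppGpp is absent, so ElnT is active.
DovG is constitutively active in this strain.
With repressor DovG bound, *holN* is not transcribed.
So HolN is not produced.
Fe²⁺ is present, so VorU is inactive.
Required activator VorU is absent, so *cilD* is not transcribed.
So CilD is not produced.
No repressor is bound and ElnT is active, so *oxaY* is transcribed.

ON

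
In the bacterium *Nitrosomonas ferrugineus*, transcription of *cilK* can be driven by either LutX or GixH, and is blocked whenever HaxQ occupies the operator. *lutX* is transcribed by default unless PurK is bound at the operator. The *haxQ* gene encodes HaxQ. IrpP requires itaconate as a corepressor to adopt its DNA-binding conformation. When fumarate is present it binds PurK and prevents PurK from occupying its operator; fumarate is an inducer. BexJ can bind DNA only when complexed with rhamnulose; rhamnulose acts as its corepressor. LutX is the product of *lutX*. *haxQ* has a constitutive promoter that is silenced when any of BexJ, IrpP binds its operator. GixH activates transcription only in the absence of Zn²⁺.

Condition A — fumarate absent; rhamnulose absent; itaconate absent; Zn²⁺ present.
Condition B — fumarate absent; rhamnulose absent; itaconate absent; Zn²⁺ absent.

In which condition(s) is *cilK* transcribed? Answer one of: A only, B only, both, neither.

neither

Condition A:
Fumarate is absent, so PurK is active.
With repressor PurK bound, *lutX* is not transcribed.
So LutX is not produced.
Rhamnulose is absent, so BexJ is inactive.
Itaconate is absent, so IrpP is inactive.
With no repressor bound, *haxQ* is transcribed.
So HaxQ is produced and active.
Zn²⁺ is present, so GixH is inactive.
With repressor HaxQ bound, *cilK* is not transcribed.
→ *cilK* is OFF in A.
Condition B:
Fumarate is absent, so PurK is active.
With repressor PurK bound, *lutX* is not transcribed.
So LutX is not produced.
Rhamnulose is absent, so BexJ is inactive.
Itaconate is absent, so IrpP is inactive.
With no repressor bound, *haxQ* is transcribed.
So HaxQ is produced and active.
Zn²⁺ is absent, so GixH is active.
With repressor HaxQ bound, *cilK* is not transcribed.
→ *cilK* is OFF in B.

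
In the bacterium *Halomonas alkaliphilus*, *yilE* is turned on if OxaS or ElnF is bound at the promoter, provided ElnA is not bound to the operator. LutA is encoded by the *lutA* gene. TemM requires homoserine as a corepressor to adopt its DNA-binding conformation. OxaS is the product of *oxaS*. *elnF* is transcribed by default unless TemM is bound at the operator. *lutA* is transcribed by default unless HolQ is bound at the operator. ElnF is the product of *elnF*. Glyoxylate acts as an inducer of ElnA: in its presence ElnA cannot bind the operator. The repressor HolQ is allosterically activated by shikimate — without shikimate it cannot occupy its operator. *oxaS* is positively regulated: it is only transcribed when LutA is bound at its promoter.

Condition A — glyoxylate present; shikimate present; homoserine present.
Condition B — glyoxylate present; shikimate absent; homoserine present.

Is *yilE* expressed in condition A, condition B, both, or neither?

B only

Condition A:
Glyoxylate is present, so ElnA is inactive.
Shikimate is present, so HolQ is active.
With repressor HolQ bound, *lutA* is not transcribed.
So LutA is not produced.
Required activator LutA is absent, so *oxaS* is not transcribed.
So OxaS is not produced.
Homoserine is present, so TemM is active.
With repressor TemM bound, *elnF* is not transcribed.
So ElnF is not produced.
No activator is available at the *yilE* promoter, so *yilE* is not transcribed.
→ *yilE* is OFF in A.
Condition B:
Glyoxylate is present, so ElnA is inactive.
Shikimate is absent, so HolQ is inactive.
With no repressor bound, *lutA* is transcribed.
So LutA is produced and active.
No repressor is bound and LutA is active, so *oxaS* is transcribed.
So OxaS is produced and active.
Homoserine is present, so TemM is active.
With repressor TemM bound, *elnF* is not transcribed.
So ElnF is not produced.
Activator OxaS is present, so *yilE* is transcribed.
→ *yilE* is ON in B.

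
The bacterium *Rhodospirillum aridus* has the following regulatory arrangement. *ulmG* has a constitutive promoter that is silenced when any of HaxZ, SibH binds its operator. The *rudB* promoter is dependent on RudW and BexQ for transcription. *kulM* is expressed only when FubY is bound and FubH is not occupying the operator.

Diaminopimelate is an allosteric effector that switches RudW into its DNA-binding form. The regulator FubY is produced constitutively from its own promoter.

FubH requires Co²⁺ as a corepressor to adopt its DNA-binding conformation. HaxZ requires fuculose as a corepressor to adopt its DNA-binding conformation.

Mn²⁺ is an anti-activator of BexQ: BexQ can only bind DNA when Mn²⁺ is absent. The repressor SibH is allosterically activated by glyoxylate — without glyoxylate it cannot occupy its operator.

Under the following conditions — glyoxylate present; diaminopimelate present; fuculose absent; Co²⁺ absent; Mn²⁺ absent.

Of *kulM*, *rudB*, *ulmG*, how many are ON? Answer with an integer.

2

Co²⁺ is absent, so FubH is inactive.
FubY is produced constitutively and is active.
No repressor is bound and FubY is active, so *kulM* is transcribed.
→ *kulM* is ON.
Diaminopimelate is present, so RudW is active.
Mn²⁺ is absent, so BexQ is active.
No repressor is bound and RudW and BexQ are active, so *rudB* is transcribed.
→ *rudB* is ON.
Fuculose is absent, so HaxZ is inactive.
Glyoxylate is present, so SibH is active.
With repressor SibH bound, *ulmG* is not transcribed.
→ *ulmG* is OFF.
2 of the 3 genes are transcribed.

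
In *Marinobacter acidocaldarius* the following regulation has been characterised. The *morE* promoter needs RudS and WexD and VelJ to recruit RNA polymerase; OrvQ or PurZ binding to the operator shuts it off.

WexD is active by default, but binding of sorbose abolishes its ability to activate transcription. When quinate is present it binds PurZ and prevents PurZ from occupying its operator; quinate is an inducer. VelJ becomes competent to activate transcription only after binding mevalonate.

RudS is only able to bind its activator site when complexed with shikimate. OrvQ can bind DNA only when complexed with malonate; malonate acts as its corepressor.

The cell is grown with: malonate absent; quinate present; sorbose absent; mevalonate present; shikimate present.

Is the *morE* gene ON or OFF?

ON

Malonate is absent, so OrvQ is inactive.
Shikimate is present, so RudS is active.
Sorbose is absent, so WexD is active.
Mevalonate is present, so VelJ is active.
Quinate is present, so PurZ is inactive.
No repressor is bound and RudS and WexD and VelJ are active, so *morE* is transcribed.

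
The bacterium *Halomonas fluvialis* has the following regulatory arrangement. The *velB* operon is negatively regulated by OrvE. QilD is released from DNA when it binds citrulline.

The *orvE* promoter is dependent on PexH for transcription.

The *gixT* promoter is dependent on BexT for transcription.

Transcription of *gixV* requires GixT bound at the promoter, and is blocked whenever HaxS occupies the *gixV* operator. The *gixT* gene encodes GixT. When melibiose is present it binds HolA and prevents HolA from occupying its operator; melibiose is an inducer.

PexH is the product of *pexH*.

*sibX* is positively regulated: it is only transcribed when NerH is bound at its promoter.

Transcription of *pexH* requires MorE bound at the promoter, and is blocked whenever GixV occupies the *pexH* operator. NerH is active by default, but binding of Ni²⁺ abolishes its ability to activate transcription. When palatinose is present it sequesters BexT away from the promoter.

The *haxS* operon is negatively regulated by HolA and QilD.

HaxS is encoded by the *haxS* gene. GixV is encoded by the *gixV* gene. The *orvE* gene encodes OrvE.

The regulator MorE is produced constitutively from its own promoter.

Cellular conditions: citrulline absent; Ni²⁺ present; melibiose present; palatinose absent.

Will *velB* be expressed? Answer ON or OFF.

ON

Palatinose is absent, so BexT is active.
No repressor is bound and BexT is active, so *gixT* is transcribed.
So GixT is produced and active.
Melibiose is present, so HolA is inactive.
Citrulline is absent, so QilD is active.
With repressor QilD bound, *haxS* is not transcribed.
So HaxS is not produced.
No repressor is bound and GixT is active, so *gixV* is transcribed.
So GixV is produced and active.
MorE is produced constitutively and is active.
With repressor GixV bound, *pexH* is not transcribed.
So PexH is not produced.
Required activator PexH is absent, so *orvE* is not transcribed.
So OrvE is not produced.
With no repressor bound, *velB* is transcribed.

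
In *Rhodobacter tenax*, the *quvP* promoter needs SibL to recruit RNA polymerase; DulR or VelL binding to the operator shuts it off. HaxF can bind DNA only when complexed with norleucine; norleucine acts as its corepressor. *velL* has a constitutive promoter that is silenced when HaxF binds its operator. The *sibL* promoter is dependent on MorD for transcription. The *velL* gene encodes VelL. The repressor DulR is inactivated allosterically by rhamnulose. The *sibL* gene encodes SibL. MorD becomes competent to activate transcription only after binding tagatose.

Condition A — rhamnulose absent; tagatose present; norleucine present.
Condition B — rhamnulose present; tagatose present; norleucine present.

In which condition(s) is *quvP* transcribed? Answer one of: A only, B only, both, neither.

B only

Condition A:
Rhamnulose is absent, so DulR is active.
Tagatose is present, so MorD is active.
No repressor is bound and MorD is active, so *sibL* is transcribed.
So SibL is produced and active.
Norleucine is present, so HaxF is active.
With repressor HaxF bound, *velL* is not transcribed.
So VelL is not produced.
With repressor DulR bound, *quvP* is not transcribed.
→ *quvP* is OFF in A.
Condition B:
Rhamnulose is present, so DulR is inactive.
Tagatose is present, so MorD is active.
No repressor is bound and MorD is active, so *sibL* is transcribed.
So SibL is produced and active.
Norleucine is present, so HaxF is active.
With repressor HaxF bound, *velL* is not transcribed.
So VelL is not produced.
No repressor is bound and SibL is active, so *quvP* is transcribed.
→ *quvP* is ON in B.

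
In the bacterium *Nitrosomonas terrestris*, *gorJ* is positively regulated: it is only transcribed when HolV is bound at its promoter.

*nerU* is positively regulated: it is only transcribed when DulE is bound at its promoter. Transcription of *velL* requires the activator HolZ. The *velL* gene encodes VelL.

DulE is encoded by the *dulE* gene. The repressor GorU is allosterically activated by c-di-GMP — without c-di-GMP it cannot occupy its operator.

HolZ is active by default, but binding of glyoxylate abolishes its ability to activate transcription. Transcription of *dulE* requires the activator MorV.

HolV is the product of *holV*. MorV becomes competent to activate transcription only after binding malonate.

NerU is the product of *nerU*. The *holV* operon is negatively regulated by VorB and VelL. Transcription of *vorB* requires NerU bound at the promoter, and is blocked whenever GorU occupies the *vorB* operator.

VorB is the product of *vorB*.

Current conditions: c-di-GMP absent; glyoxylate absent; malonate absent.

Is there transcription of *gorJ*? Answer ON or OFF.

Malonate is absent, so MorV is inactive.
Required activator MorV is absent, so *dulE* is not transcribed.
So DulE is not produced.
Required activator DulE is absent, so *nerU* is not transcribed.
So NerU is not produced.
c-di-GMP is absent, so GorU is inactive.
Required activator NerU is absent, so *vorB* is not transcribed.
So VorB is not produced.
Glyoxylate is absent, so HolZ is active.
No repressor is bound and HolZ is active, so *velL* is transcribed.
So VelL is produced and active.
With repressor VelL bound, *holV* is not transcribed.
So HolV is not produced.
Required activator HolV is absent, so *gorJ* is not transcribed.

OFF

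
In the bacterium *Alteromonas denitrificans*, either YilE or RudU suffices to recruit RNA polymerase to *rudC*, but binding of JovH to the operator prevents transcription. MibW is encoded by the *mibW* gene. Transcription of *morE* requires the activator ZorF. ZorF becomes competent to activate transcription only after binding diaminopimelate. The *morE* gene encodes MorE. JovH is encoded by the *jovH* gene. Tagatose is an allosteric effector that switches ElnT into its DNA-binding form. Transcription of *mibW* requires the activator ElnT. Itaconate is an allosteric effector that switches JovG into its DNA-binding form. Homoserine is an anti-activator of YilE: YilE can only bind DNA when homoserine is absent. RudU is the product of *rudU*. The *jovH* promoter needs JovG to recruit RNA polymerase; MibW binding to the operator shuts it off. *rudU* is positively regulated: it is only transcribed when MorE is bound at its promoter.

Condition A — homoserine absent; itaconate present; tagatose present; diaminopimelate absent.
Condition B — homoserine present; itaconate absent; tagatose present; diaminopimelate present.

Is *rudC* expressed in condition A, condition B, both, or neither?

Condition A:
Homoserine is absent, so YilE is active.
Itaconate is present, so JovG is active.
Tagatose is present, so ElnT is active.
No repressor is bound and ElnT is active, so *mibW* is transcribed.
So MibW is produced and active.
With repressor MibW bound, *jovH* is not transcribed.
So JovH is not produced.
Diaminopimelate is absent, so ZorF is inactive.
Required activator ZorF is absent, so *morE* is not transcribed.
So MorE is not produced.
Required activator MorE is absent, so *rudU* is not transcribed.
So RudU is not produced.
Activator YilE is present, so *rudC* is transcribed.
→ *rudC* is ON in A.
Condition B:
Homoserine is present, so YilE is inactive.
Itaconate is absent, so JovG is inactive.
Tagatose is present, so ElnT is active.
No repressor is bound and ElnT is active, so *mibW* is transcribed.
So MibW is produced and active.
With repressor MibW bound, *jovH* is not transcribed.
So JovH is not produced.
Diaminopimelate is present, so ZorF is active.
No repressor is bound and ZorF is active, so *morE* is transcribed.
So MorE is produced and active.
No repressor is bound and MorE is active, so *rudU* is transcribed.
So RudU is produced and active.
Activator RudU is present, so *rudC* is transcribed.
→ *rudC* is ON in B.

both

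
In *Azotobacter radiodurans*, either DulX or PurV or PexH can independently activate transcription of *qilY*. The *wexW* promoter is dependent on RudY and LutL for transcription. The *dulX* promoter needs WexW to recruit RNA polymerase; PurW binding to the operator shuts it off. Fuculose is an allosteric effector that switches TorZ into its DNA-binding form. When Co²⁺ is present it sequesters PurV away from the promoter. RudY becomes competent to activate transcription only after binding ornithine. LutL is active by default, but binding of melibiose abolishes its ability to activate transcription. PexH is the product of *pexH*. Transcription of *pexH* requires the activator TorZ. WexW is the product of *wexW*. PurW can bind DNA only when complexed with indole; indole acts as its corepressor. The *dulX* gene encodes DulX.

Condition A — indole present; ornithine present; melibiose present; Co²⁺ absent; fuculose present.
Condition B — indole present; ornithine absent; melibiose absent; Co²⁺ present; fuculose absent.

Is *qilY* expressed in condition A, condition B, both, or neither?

A only

Condition A:
Indole is present, so PurW is active.
Ornithine is present, so RudY is active.
Melibiose is present, so LutL is inactive.
Required activator LutL is absent, so *wexW* is not transcribed.
So WexW is not produced.
With repressor PurW bound, *dulX* is not transcribed.
So DulX is not produced.
Co²⁺ is absent, so PurV is active.
Fuculose is present, so TorZ is active.
No repressor is bound and TorZ is active, so *pexH* is transcribed.
So PexH is produced and active.
Activator PurV is present, so *qilY* is transcribed.
→ *qilY* is ON in A.
Condition B:
Indole is present, so PurW is active.
Ornithine is absent, so RudY is inactive.
Melibiose is absent, so LutL is active.
Required activator RudY is absent, so *wexW* is not transcribed.
So WexW is not produced.
With repressor PurW bound, *dulX* is not transcribed.
So DulX is not produced.
Co²⁺ is present, so PurV is inactive.
Fuculose is absent, so TorZ is inactive.
Required activator TorZ is absent, so *pexH* is not transcribed.
So PexH is not produced.
No activator is available at the *qilY* promoter, so *qilY* is not transcribed.
→ *qilY* is OFF in B.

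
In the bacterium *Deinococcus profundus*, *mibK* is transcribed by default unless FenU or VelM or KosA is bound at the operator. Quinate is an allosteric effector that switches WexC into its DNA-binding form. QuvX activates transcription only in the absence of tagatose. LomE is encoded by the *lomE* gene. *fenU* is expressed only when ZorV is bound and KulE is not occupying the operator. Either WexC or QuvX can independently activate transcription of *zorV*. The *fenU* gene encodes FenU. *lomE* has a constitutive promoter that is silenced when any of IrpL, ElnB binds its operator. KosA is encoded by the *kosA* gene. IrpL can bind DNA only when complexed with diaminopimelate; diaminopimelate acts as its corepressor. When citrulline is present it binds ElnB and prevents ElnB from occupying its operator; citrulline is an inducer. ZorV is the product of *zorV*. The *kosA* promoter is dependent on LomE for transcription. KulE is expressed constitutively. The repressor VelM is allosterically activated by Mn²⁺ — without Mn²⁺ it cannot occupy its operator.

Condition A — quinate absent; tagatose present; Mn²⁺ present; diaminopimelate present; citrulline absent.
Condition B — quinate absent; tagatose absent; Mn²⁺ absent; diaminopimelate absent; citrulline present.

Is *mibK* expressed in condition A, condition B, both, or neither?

Condition A:
KulE is produced constitutively and is active.
Quinate is absent, so WexC is inactive.
Tagatose is present, so QuvX is inactive.
No activator is available at the *zorV* promoter, so *zorV* is not transcribed.
So ZorV is not produced.
With repressor KulE bound, *fenU* is not transcribed.
So FenU is not produced.
Mn²⁺ is present, so VelM is active.
Diaminopimelate is present, so IrpL is active.
Citrulline is absent, so ElnB is active.
With repressor IrpL bound, *lomE* is not transcribed.
So LomE is not produced.
Required activator LomE is absent, so *kosA* is not transcribed.
So KosA is not produced.
With repressor VelM bound, *mibK* is not transcribed.
→ *mibK* is OFF in A.
Condition B:
KulE is produced constitutively and is active.
Quinate is absent, so WexC is inactive.
Tagatose is absent, so QuvX is active.
Activator QuvX is present, so *zorV* is transcribed.
So ZorV is produced and active.
With repressor KulE bound, *fenU* is not transcribed.
So FenU is not produced.
Mn²⁺ is absent, so VelM is inactive.
Diaminopimelate is absent, so IrpL is inactive.
Citrulline is present, so ElnB is inactive.
With no repressor bound, *lomE* is transcribed.
So LomE is produced and active.
No repressor is bound and LomE is active, so *kosA* is transcribed.
So KosA is produced and active.
With repressor KosA bound, *mibK* is not transcribed.
→ *mibK* is OFF in B.

neither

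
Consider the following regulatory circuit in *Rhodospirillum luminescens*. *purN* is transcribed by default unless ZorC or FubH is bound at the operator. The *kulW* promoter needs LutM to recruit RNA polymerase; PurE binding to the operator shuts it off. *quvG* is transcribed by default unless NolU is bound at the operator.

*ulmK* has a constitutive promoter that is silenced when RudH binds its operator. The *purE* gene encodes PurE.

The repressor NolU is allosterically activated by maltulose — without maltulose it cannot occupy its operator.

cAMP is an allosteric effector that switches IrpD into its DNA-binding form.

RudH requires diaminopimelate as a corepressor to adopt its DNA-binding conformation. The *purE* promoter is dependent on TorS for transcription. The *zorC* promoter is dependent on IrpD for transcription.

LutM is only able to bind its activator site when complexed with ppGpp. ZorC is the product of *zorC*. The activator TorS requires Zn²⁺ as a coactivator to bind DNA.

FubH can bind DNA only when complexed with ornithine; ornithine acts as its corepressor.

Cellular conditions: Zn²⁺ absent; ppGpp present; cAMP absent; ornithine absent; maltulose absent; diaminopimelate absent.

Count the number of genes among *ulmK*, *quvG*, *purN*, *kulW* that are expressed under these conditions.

Diaminopimelate is absent, so RudH is inactive.
With no repressor bound, *ulmK* is transcribed.
→ *ulmK* is ON.
Maltulose is absent, so NolU is inactive.
With no repressor bound, *quvG* is transcribed.
→ *quvG* is ON.
cAMP is absent, so IrpD is inactive.
Required activator IrpD is absent, so *zorC* is not transcribed.
So ZorC is not produced.
Ornithine is absent, so FubH is inactive.
With no repressor bound, *purN* is transcribed.
→ *purN* is ON.
Zn²⁺ is absent, so TorS is inactive.
Required activator TorS is absent, so *purE* is not transcribed.
So PurE is not produced.
ppGpp is present, so LutM is active.
No repressor is bound and LutM is active, so *kulW* is transcribed.
→ *kulW* is ON.
4 of the 4 genes are transcribed.

4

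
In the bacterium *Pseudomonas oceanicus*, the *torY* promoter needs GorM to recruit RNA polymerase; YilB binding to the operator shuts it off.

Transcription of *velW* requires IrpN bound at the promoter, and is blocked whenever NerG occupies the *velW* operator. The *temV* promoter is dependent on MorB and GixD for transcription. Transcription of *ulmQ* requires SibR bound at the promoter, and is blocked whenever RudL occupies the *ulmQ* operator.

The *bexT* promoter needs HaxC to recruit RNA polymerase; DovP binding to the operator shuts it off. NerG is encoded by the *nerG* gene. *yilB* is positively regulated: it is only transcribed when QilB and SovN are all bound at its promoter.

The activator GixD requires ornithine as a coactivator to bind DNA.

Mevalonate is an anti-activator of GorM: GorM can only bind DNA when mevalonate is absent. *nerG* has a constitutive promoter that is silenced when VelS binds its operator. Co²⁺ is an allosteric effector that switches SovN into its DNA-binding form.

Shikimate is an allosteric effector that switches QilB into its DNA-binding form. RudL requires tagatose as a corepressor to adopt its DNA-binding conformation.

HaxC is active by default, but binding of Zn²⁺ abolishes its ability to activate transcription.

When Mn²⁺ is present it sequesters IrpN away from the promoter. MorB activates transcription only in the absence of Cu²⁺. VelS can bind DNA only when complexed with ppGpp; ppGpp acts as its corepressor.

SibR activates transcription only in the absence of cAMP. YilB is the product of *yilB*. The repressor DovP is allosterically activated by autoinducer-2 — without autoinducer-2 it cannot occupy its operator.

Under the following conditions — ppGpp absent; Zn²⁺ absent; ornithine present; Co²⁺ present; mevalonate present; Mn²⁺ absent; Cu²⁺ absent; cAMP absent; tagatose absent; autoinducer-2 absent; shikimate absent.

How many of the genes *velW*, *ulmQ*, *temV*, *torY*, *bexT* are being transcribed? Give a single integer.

3

ppGpp is absent, so VelS is inactive.
With no repressor bound, *nerG* is transcribed.
So NerG is produced and active.
Mn²⁺ is absent, so IrpN is active.
With repressor NerG bound, *velW* is not transcribed.
→ *velW* is OFF.
Tagatose is absent, so RudL is inactive.
cAMP is absent, so SibR is active.
No repressor is bound and SibR is active, so *ulmQ* is transcribed.
→ *ulmQ* is ON.
Cu²⁺ is absent, so MorB is active.
Ornithine is present, so GixD is active.
No repressor is bound and MorB and GixD are active, so *temV* is transcribed.
→ *temV* is ON.
Shikimate is absent, so QilB is inactive.
Co²⁺ is present, so SovN is active.
Required activator QilB is absent, so *yilB* is not transcribed.
So YilB is not produced.
Mevalonate is present, so GorM is inactive.
Required activator GorM is absent, so *torY* is not transcribed.
→ *torY* is OFF.
Autoinducer-2 is absent, so DovP is inactive.
Zn²⁺ is absent, so HaxC is active.
No repressor is bound and HaxC is active, so *bexT* is transcribed.
→ *bexT* is ON.
3 of the 5 genes are transcribed.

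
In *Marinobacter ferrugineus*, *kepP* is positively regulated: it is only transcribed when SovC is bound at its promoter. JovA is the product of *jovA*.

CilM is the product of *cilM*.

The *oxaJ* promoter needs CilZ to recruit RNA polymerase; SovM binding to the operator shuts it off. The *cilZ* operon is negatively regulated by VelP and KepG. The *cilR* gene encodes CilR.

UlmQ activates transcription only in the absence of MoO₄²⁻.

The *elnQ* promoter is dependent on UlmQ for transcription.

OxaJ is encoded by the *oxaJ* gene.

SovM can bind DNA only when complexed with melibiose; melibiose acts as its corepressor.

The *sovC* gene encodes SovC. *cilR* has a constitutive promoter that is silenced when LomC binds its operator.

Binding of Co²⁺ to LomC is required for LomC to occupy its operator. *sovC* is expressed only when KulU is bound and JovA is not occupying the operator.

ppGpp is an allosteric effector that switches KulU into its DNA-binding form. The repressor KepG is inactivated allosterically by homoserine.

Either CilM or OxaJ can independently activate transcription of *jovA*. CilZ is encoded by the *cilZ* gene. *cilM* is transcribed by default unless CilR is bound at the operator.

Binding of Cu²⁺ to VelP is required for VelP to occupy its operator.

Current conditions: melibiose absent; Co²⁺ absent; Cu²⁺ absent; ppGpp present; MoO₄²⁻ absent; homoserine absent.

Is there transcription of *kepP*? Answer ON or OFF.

Co²⁺ is absent, so LomC is inactive.
With no repressor bound, *cilR* is transcribed.
So CilR is produced and active.
With repressor CilR bound, *cilM* is not transcribed.
So CilM is not produced.
Cu²⁺ is absent, so VelP is inactive.
Homoserine is absent, so KepG is active.
With repressor KepG bound, *cilZ* is not transcribed.
So CilZ is not produced.
Melibiose is absent, so SovM is inactive.
Required activator CilZ is absent, so *oxaJ* is not transcribed.
So OxaJ is not produced.
No activator is available at the *jovA* promoter, so *jovA* is not transcribed.
So JovA is not produced.
ppGpp is present, so KulU is active.
No repressor is bound and KulU is active, so *sovC* is transcribed.
So SovC is produced and active.
No repressor is bound and SovC is active, so *kepP* is transcribed.

ON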